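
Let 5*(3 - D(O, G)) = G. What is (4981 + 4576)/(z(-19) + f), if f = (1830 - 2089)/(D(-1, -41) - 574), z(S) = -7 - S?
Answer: 3841914/5009 ≈ 767.00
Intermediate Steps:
D(O, G) = 3 - G/5
f = 185/402 (f = (1830 - 2089)/((3 - 1/5*(-41)) - 574) = -259/((3 + 41/5) - 574) = -259/(56/5 - 574) = -259/(-2814/5) = -259*(-5/2814) = 185/402 ≈ 0.46020)
(4981 + 4576)/(z(-19) + f) = (4981 + 4576)/((-7 - 1*(-19)) + 185/402) = 9557/((-7 + 19) + 185/402) = 9557/(12 + 185/402) = 9557/(5009/402) = 9557*(402/5009) = 3841914/5009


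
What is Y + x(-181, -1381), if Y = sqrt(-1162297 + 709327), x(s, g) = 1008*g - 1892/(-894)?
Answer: -622244510/447 + 3*I*sqrt(50330) ≈ -1.392e+6 + 673.03*I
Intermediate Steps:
x(s, g) = 946/447 + 1008*g (x(s, g) = 1008*g - 1892*(-1/894) = 1008*g + 946/447 = 946/447 + 1008*g)
Y = 3*I*sqrt(50330) (Y = sqrt(-452970) = 3*I*sqrt(50330) ≈ 673.03*I)
Y + x(-181, -1381) = 3*I*sqrt(50330) + (946/447 + 1008*(-1381)) = 3*I*sqrt(50330) + (946/447 - 1392048) = 3*I*sqrt(50330) - 622244510/447 = -622244510/447 + 3*I*sqrt(50330)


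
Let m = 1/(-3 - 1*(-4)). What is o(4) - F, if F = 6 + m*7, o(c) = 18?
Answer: 5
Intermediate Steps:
m = 1 (m = 1/(-3 + 4) = 1/1 = 1)
F = 13 (F = 6 + 1*7 = 6 + 7 = 13)
o(4) - F = 18 - 1*13 = 18 - 13 = 5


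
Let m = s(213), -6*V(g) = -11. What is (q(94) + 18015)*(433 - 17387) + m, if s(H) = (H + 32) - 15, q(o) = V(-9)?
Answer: -916371487/3 ≈ -3.0546e+8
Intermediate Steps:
V(g) = 11/6 (V(g) = -⅙*(-11) = 11/6)
q(o) = 11/6
s(H) = 17 + H (s(H) = (32 + H) - 15 = 17 + H)
m = 230 (m = 17 + 213 = 230)
(q(94) + 18015)*(433 - 17387) + m = (11/6 + 18015)*(433 - 17387) + 230 = (108101/6)*(-16954) + 230 = -916372177/3 + 230 = -916371487/3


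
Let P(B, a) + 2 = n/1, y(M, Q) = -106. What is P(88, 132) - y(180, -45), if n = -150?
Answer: -46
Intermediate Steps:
P(B, a) = -152 (P(B, a) = -2 - 150/1 = -2 - 150*1 = -2 - 150 = -152)
P(88, 132) - y(180, -45) = -152 - 1*(-106) = -152 + 106 = -46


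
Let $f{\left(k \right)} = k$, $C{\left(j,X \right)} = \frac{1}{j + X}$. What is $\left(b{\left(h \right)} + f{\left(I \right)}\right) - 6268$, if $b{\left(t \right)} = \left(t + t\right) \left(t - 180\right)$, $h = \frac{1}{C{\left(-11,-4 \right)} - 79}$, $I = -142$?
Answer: $- \frac{4504937755}{703298} \approx -6405.4$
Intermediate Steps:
$C{\left(j,X \right)} = \frac{1}{X + j}$
$h = - \frac{15}{1186}$ ($h = \frac{1}{\frac{1}{-4 - 11} - 79} = \frac{1}{\frac{1}{-15} - 79} = \frac{1}{- \frac{1}{15} - 79} = \frac{1}{- \frac{1186}{15}} = - \frac{15}{1186} \approx -0.012648$)
$b{\left(t \right)} = 2 t \left(-180 + t\right)$
$\left(b{\left(h \right)} + f{\left(I \right)}\right) - 6268 = \left(2 \left(- \frac{15}{1186}\right) \left(-180 - \frac{15}{1186}\right) - 142\right) - 6268 = \left(2 \left(- \frac{15}{1186}\right) \left(- \frac{213495}{1186}\right) - 142\right) - 6268 = \left(\frac{3202425}{703298} - 142\right) - 6268 = - \frac{96665891}{703298} - 6268 = - \frac{4504937755}{703298}$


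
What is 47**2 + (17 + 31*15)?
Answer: 2691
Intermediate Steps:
47**2 + (17 + 31*15) = 2209 + (17 + 465) = 2209 + 482 = 2691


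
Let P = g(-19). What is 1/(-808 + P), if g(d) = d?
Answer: -1/827 ≈ -0.0012092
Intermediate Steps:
P = -19
1/(-808 + P) = 1/(-808 - 19) = 1/(-827) = -1/827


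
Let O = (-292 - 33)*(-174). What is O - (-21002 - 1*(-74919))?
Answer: 2633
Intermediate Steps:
O = 56550 (O = -325*(-174) = 56550)
O - (-21002 - 1*(-74919)) = 56550 - (-21002 - 1*(-74919)) = 56550 - (-21002 + 74919) = 56550 - 1*53917 = 56550 - 53917 = 2633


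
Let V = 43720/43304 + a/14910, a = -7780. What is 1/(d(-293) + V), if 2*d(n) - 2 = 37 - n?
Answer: 8070783/1343686979 ≈ 0.0060064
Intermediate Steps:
d(n) = 39/2 - n/2 (d(n) = 1 + (37 - n)/2 = 1 + (37/2 - n/2) = 39/2 - n/2)
V = 3937001/8070783 (V = 43720/43304 - 7780/14910 = 43720*(1/43304) - 7780*1/14910 = 5465/5413 - 778/1491 = 3937001/8070783 ≈ 0.48781)
1/(d(-293) + V) = 1/((39/2 - 1/2*(-293)) + 3937001/8070783) = 1/((39/2 + 293/2) + 3937001/8070783) = 1/(166 + 3937001/8070783) = 1/(1343686979/8070783) = 8070783/1343686979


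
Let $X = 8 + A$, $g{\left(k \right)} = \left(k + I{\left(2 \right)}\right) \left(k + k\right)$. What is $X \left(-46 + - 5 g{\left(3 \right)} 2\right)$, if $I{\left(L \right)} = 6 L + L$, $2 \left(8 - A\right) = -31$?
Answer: $-33579$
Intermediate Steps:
$A = \frac{47}{2}$ ($A = 8 - - \frac{31}{2} = 8 + \frac{31}{2} = \frac{47}{2} \approx 23.5$)
$I{\left(L \right)} = 7 L$
$g{\left(k \right)} = 2 k \left(14 + k\right)$ ($g{\left(k \right)} = \left(k + 7 \cdot 2\right) \left(k + k\right) = \left(k + 14\right) 2 k = \left(14 + k\right) 2 k = 2 k \left(14 + k\right)$)
$X = \frac{63}{2}$ ($X = 8 + \frac{47}{2} = \frac{63}{2} \approx 31.5$)
$X \left(-46 + - 5 g{\left(3 \right)} 2\right) = \frac{63 \left(-46 + - 5 \cdot 2 \cdot 3 \left(14 + 3\right) 2\right)}{2} = \frac{63 \left(-46 + - 5 \cdot 2 \cdot 3 \cdot 17 \cdot 2\right)}{2} = \frac{63 \left(-46 + \left(-5\right) 102 \cdot 2\right)}{2} = \frac{63 \left(-46 - 1020\right)}{2} = \frac{63}{2} \left(-1066\right) = -33579$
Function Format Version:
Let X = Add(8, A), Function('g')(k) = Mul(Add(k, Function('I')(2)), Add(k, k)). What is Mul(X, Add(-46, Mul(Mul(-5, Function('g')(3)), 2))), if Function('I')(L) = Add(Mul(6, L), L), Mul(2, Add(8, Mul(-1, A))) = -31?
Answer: -33579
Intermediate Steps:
A = Rational(47, 2) (A = Add(8, Mul(Rational(-1, 2), -31)) = Add(8, Rational(31, 2)) = Rational(47, 2) ≈ 23.500)
Function('I')(L) = Mul(7, L)
Function('g')(k) = Mul(2, k, Add(14, k)) (Function('g')(k) = Mul(Add(k, Mul(7, 2)), Add(k, k)) = Mul(Add(k, 14), Mul(2, k)) = Mul(Add(14, k), Mul(2, k)) = Mul(2, k, Add(14, k)))
X = Rational(63, 2) (X = Add(8, Rational(47, 2)) = Rational(63, 2) ≈ 31.500)
Mul(X, Add(-46, Mul(Mul(-5, Function('g')(3)), 2))) = Mul(Rational(63, 2), Add(-46, Mul(Mul(-5, Mul(2, 3, Add(14, 3))), 2))) = Mul(Rational(63, 2), Add(-46, Mul(Mul(-5, Mul(2, 3, 17)), 2))) = Mul(Rational(63, 2), Add(-46, Mul(Mul(-5, 102), 2))) = Mul(Rational(63, 2), Add(-46, Mul(-510, 2))) = Mul(Rational(63, 2), Add(-46, -1020)) = Mul(Rational(63, 2), -1066) = -33579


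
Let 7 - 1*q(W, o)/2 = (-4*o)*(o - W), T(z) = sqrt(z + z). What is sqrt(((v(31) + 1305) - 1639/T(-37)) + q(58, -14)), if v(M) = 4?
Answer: sqrt(51403212 + 121286*I*sqrt(74))/74 ≈ 96.891 + 0.98321*I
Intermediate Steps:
T(z) = sqrt(2)*sqrt(z) (T(z) = sqrt(2*z) = sqrt(2)*sqrt(z))
q(W, o) = 14 + 8*o*(o - W) (q(W, o) = 14 - 2*(-4*o)*(o - W) = 14 - (-8)*o*(o - W) = 14 + 8*o*(o - W))
sqrt(((v(31) + 1305) - 1639/T(-37)) + q(58, -14)) = sqrt(((4 + 1305) - 1639*(-I*sqrt(74)/74)) + (14 + 8*(-14)**2 - 8*58*(-14))) = sqrt((1309 - 1639*(-I*sqrt(74)/74)) + (14 + 8*196 + 6496)) = sqrt((1309 - 1639*(-I*sqrt(74)/74)) + (14 + 1568 + 6496)) = sqrt((1309 - (-1639)*I*sqrt(74)/74) + 8078) = sqrt((1309 + 1639*I*sqrt(74)/74) + 8078) = sqrt(9387 + 1639*I*sqrt(74)/74)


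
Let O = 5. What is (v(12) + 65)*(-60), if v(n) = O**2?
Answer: -5400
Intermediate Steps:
v(n) = 25 (v(n) = 5**2 = 25)
(v(12) + 65)*(-60) = (25 + 65)*(-60) = 90*(-60) = -5400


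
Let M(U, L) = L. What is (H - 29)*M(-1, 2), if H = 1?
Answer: -56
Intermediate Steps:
(H - 29)*M(-1, 2) = (1 - 29)*2 = -28*2 = -56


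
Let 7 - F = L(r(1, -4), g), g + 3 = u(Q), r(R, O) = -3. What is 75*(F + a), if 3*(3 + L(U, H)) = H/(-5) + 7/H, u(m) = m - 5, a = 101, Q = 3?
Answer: 8335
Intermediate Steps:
u(m) = -5 + m
g = -5 (g = -3 + (-5 + 3) = -3 - 2 = -5)
L(U, H) = -3 - H/15 + 7/(3*H) (L(U, H) = -3 + (H/(-5) + 7/H)/3 = -3 + (H*(-⅕) + 7/H)/3 = -3 + (-H/5 + 7/H)/3 = -3 + (7/H - H/5)/3 = -3 + (-H/15 + 7/(3*H)) = -3 - H/15 + 7/(3*H))
F = 152/15 (F = 7 - (35 - 1*(-5)*(45 - 5))/(15*(-5)) = 7 - (-1)*(35 - 1*(-5)*40)/(15*5) = 7 - (-1)*(35 + 200)/(15*5) = 7 - (-1)*235/(15*5) = 7 - 1*(-47/15) = 7 + 47/15 = 152/15 ≈ 10.133)
75*(F + a) = 75*(152/15 + 101) = 75*(1667/15) = 8335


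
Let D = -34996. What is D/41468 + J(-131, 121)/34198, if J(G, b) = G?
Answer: -300556379/354530666 ≈ -0.84776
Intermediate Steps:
D/41468 + J(-131, 121)/34198 = -34996/41468 - 131/34198 = -34996*1/41468 - 131*1/34198 = -8749/10367 - 131/34198 = -300556379/354530666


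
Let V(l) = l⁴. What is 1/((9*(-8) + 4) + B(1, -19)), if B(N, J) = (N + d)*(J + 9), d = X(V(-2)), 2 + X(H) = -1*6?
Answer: ½ ≈ 0.50000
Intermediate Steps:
X(H) = -8 (X(H) = -2 - 1*6 = -2 - 6 = -8)
d = -8
B(N, J) = (-8 + N)*(9 + J) (B(N, J) = (N - 8)*(J + 9) = (-8 + N)*(9 + J))
1/((9*(-8) + 4) + B(1, -19)) = 1/((9*(-8) + 4) + (-72 - 8*(-19) + 9*1 - 19*1)) = 1/((-72 + 4) + (-72 + 152 + 9 - 19)) = 1/(-68 + 70) = 1/2 = ½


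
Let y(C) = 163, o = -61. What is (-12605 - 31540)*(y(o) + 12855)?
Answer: -574679610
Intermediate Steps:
(-12605 - 31540)*(y(o) + 12855) = (-12605 - 31540)*(163 + 12855) = -44145*13018 = -574679610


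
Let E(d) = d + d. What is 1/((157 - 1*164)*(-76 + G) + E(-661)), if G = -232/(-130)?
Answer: -65/52162 ≈ -0.0012461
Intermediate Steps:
G = 116/65 (G = -232*(-1/130) = 116/65 ≈ 1.7846)
E(d) = 2*d
1/((157 - 1*164)*(-76 + G) + E(-661)) = 1/((157 - 1*164)*(-76 + 116/65) + 2*(-661)) = 1/((157 - 164)*(-4824/65) - 1322) = 1/(-7*(-4824/65) - 1322) = 1/(33768/65 - 1322) = 1/(-52162/65) = -65/52162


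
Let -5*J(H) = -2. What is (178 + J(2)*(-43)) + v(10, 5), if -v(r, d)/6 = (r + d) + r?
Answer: 54/5 ≈ 10.800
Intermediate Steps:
J(H) = 2/5 (J(H) = -1/5*(-2) = 2/5)
v(r, d) = -12*r - 6*d (v(r, d) = -6*((r + d) + r) = -6*((d + r) + r) = -6*(d + 2*r) = -12*r - 6*d)
(178 + J(2)*(-43)) + v(10, 5) = (178 + (2/5)*(-43)) + (-12*10 - 6*5) = (178 - 86/5) + (-120 - 30) = 804/5 - 150 = 54/5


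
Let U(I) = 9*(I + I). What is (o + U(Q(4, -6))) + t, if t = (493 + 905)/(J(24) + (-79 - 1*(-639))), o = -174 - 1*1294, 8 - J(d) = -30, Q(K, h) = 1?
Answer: -432851/299 ≈ -1447.7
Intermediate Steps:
J(d) = 38 (J(d) = 8 - 1*(-30) = 8 + 30 = 38)
o = -1468 (o = -174 - 1294 = -1468)
t = 699/299 (t = (493 + 905)/(38 + (-79 - 1*(-639))) = 1398/(38 + (-79 + 639)) = 1398/(38 + 560) = 1398/598 = 1398*(1/598) = 699/299 ≈ 2.3378)
U(I) = 18*I (U(I) = 9*(2*I) = 18*I)
(o + U(Q(4, -6))) + t = (-1468 + 18*1) + 699/299 = (-1468 + 18) + 699/299 = -1450 + 699/299 = -432851/299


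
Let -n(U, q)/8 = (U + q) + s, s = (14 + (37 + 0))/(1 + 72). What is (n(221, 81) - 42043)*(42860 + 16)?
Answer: -139171851540/73 ≈ -1.9065e+9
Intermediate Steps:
s = 51/73 (s = (14 + 37)/73 = 51*(1/73) = 51/73 ≈ 0.69863)
n(U, q) = -408/73 - 8*U - 8*q (n(U, q) = -8*((U + q) + 51/73) = -8*(51/73 + U + q) = -408/73 - 8*U - 8*q)
(n(221, 81) - 42043)*(42860 + 16) = ((-408/73 - 8*221 - 8*81) - 42043)*(42860 + 16) = ((-408/73 - 1768 - 648) - 42043)*42876 = (-176776/73 - 42043)*42876 = -3245915/73*42876 = -139171851540/73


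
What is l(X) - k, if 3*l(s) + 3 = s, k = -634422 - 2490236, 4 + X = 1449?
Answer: 9375416/3 ≈ 3.1251e+6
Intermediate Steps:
X = 1445 (X = -4 + 1449 = 1445)
k = -3124658
l(s) = -1 + s/3
l(X) - k = (-1 + (⅓)*1445) - 1*(-3124658) = (-1 + 1445/3) + 3124658 = 1442/3 + 3124658 = 9375416/3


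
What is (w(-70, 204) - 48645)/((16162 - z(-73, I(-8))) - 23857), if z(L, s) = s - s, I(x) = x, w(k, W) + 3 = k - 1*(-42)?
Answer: 48676/7695 ≈ 6.3257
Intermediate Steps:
w(k, W) = 39 + k (w(k, W) = -3 + (k - 1*(-42)) = -3 + (k + 42) = -3 + (42 + k) = 39 + k)
z(L, s) = 0
(w(-70, 204) - 48645)/((16162 - z(-73, I(-8))) - 23857) = ((39 - 70) - 48645)/((16162 - 1*0) - 23857) = (-31 - 48645)/((16162 + 0) - 23857) = -48676/(16162 - 23857) = -48676/(-7695) = -48676*(-1/7695) = 48676/7695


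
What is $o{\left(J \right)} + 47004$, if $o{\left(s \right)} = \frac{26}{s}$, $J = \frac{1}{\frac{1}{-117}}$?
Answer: $\frac{423034}{9} \approx 47004.0$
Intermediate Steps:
$J = -117$ ($J = \frac{1}{- \frac{1}{117}} = -117$)
$o{\left(J \right)} + 47004 = \frac{26}{-117} + 47004 = 26 \left(- \frac{1}{117}\right) + 47004 = - \frac{2}{9} + 47004 = \frac{423034}{9}$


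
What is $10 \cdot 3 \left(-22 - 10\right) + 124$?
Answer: $-836$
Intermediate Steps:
$10 \cdot 3 \left(-22 - 10\right) + 124 = 30 \left(-32\right) + 124 = -960 + 124 = -836$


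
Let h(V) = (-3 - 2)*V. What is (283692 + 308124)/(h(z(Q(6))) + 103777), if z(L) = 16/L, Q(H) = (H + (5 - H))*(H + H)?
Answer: 1775448/311327 ≈ 5.7028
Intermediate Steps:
Q(H) = 10*H (Q(H) = 5*(2*H) = 10*H)
h(V) = -5*V
(283692 + 308124)/(h(z(Q(6))) + 103777) = (283692 + 308124)/(-80/(10*6) + 103777) = 591816/(-80/60 + 103777) = 591816/(-5*4/15 + 103777) = 591816/(-4/3 + 103777) = 591816/(311327/3) = 591816*(3/311327) = 1775448/311327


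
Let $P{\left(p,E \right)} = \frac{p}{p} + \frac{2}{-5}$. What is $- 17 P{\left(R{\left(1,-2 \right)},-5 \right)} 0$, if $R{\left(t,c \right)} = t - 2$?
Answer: $0$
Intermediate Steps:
$R{\left(t,c \right)} = -2 + t$ ($R{\left(t,c \right)} = t - 2 = -2 + t$)
$P{\left(p,E \right)} = \frac{3}{5}$ ($P{\left(p,E \right)} = 1 + 2 \left(- \frac{1}{5}\right) = 1 - \frac{2}{5} = \frac{3}{5}$)
$- 17 P{\left(R{\left(1,-2 \right)},-5 \right)} 0 = \left(-17\right) \frac{3}{5} \cdot 0 = \left(- \frac{51}{5}\right) 0 = 0$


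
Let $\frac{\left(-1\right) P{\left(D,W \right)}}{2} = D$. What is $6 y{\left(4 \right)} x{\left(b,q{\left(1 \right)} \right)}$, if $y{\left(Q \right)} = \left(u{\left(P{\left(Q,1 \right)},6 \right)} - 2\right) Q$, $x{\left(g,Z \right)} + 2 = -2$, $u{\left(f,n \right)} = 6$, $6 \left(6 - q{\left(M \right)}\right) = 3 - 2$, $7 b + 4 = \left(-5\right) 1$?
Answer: $-384$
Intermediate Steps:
$P{\left(D,W \right)} = - 2 D$
$b = - \frac{9}{7}$ ($b = - \frac{4}{7} + \frac{\left(-5\right) 1}{7} = - \frac{4}{7} + \frac{1}{7} \left(-5\right) = - \frac{4}{7} - \frac{5}{7} = - \frac{9}{7} \approx -1.2857$)
$q{\left(M \right)} = \frac{35}{6}$ ($q{\left(M \right)} = 6 - \frac{3 - 2}{6} = 6 - \frac{1}{6} = \frac{35}{6}$)
$x{\left(g,Z \right)} = -4$ ($x{\left(g,Z \right)} = -2 - 2 = -4$)
$y{\left(Q \right)} = 4 Q$ ($y{\left(Q \right)} = \left(6 - 2\right) Q = 4 Q$)
$6 y{\left(4 \right)} x{\left(b,q{\left(1 \right)} \right)} = 6 \cdot 4 \cdot 4 \left(-4\right) = 6 \cdot 16 \left(-4\right) = 96 \left(-4\right) = -384$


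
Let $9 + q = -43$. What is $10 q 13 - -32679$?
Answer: $25919$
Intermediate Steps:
$q = -52$ ($q = -9 - 43 = -52$)
$10 q 13 - -32679 = 10 \left(-52\right) 13 - -32679 = \left(-520\right) 13 + 32679 = -6760 + 32679 = 25919$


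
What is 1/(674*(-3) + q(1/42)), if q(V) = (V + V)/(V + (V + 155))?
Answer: -3256/6583631 ≈ -0.00049456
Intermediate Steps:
q(V) = 2*V/(155 + 2*V) (q(V) = (2*V)/(V + (155 + V)) = (2*V)/(155 + 2*V) = 2*V/(155 + 2*V))
1/(674*(-3) + q(1/42)) = 1/(674*(-3) + 2/(42*(155 + 2/42))) = 1/(-2022 + 2*(1/42)/(155 + 2*(1/42))) = 1/(-2022 + 2*(1/42)/(155 + 1/21)) = 1/(-2022 + 2*(1/42)/(3256/21)) = 1/(-2022 + 2*(1/42)*(21/3256)) = 1/(-2022 + 1/3256) = 1/(-6583631/3256) = -3256/6583631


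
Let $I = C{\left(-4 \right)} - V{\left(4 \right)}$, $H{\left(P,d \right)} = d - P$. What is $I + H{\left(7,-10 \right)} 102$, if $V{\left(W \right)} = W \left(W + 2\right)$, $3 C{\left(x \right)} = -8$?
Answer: $- \frac{5282}{3} \approx -1760.7$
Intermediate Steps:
$C{\left(x \right)} = - \frac{8}{3}$ ($C{\left(x \right)} = \frac{1}{3} \left(-8\right) = - \frac{8}{3}$)
$V{\left(W \right)} = W \left(2 + W\right)$
$I = - \frac{80}{3}$ ($I = - \frac{8}{3} - 4 \left(2 + 4\right) = - \frac{8}{3} - 4 \cdot 6 = - \frac{8}{3} - 24 = - \frac{80}{3} \approx -26.667$)
$I + H{\left(7,-10 \right)} 102 = - \frac{80}{3} + \left(-10 - 7\right) 102 = - \frac{80}{3} - 1734 = - \frac{5282}{3}$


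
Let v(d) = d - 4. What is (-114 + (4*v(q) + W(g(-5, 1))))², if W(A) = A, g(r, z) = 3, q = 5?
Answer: 11449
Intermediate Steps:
v(d) = -4 + d
(-114 + (4*v(q) + W(g(-5, 1))))² = (-114 + (4*(-4 + 5) + 3))² = (-114 + (4*1 + 3))² = (-114 + (4 + 3))² = (-114 + 7)² = (-107)² = 11449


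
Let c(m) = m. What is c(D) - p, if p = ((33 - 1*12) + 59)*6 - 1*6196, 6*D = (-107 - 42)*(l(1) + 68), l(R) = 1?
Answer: 8005/2 ≈ 4002.5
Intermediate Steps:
D = -3427/2 (D = ((-107 - 42)*(1 + 68))/6 = (-149*69)/6 = (⅙)*(-10281) = -3427/2 ≈ -1713.5)
p = -5716 (p = ((33 - 12) + 59)*6 - 6196 = (21 + 59)*6 - 6196 = 80*6 - 6196 = 480 - 6196 = -5716)
c(D) - p = -3427/2 - 1*(-5716) = -3427/2 + 5716 = 8005/2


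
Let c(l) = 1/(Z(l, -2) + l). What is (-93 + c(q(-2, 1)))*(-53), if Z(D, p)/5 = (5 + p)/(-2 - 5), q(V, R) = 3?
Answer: 29203/6 ≈ 4867.2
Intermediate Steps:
Z(D, p) = -25/7 - 5*p/7 (Z(D, p) = 5*((5 + p)/(-2 - 5)) = 5*((5 + p)/(-7)) = 5*((5 + p)*(-1/7)) = 5*(-5/7 - p/7) = -25/7 - 5*p/7)
c(l) = 1/(-15/7 + l) (c(l) = 1/((-25/7 - 5/7*(-2)) + l) = 1/((-25/7 + 10/7) + l) = 1/(-15/7 + l))
(-93 + c(q(-2, 1)))*(-53) = (-93 + 7/(-15 + 7*3))*(-53) = (-93 + 7/(-15 + 21))*(-53) = (-93 + 7/6)*(-53) = -551/6*(-53) = 29203/6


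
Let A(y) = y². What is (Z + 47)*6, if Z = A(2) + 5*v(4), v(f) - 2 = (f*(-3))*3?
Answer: -714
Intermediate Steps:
v(f) = 2 - 9*f (v(f) = 2 + (f*(-3))*3 = 2 - 3*f*3 = 2 - 9*f)
Z = -166 (Z = 2² + 5*(2 - 9*4) = 4 + 5*(2 - 36) = 4 + 5*(-34) = 4 - 170 = -166)
(Z + 47)*6 = (-166 + 47)*6 = -119*6 = -714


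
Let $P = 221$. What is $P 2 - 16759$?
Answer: $-16317$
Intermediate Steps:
$P 2 - 16759 = 221 \cdot 2 - 16759 = 442 - 16759 = -16317$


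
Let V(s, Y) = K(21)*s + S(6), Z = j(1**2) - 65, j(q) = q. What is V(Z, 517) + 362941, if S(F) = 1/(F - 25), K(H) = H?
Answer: 6870342/19 ≈ 3.6160e+5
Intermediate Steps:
S(F) = 1/(-25 + F)
Z = -64 (Z = 1**2 - 65 = 1 - 65 = -64)
V(s, Y) = -1/19 + 21*s (V(s, Y) = 21*s + 1/(-25 + 6) = 21*s + 1/(-19) = 21*s - 1/19 = -1/19 + 21*s)
V(Z, 517) + 362941 = (-1/19 + 21*(-64)) + 362941 = (-1/19 - 1344) + 362941 = -25537/19 + 362941 = 6870342/19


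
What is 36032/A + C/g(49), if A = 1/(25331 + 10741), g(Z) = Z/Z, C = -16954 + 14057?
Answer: 1299743407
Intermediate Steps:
C = -2897
g(Z) = 1
A = 1/36072 ≈ 2.7722e-5
36032/A + C/g(49) = 36032/(1/36072) - 2897/1 = 36032*36072 - 2897*1 = 1299746304 - 2897 = 1299743407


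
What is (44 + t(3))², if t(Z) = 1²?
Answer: 2025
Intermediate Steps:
t(Z) = 1
(44 + t(3))² = (44 + 1)² = 45² = 2025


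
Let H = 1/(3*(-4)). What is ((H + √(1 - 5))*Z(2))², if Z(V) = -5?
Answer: -14375/144 - 25*I/3 ≈ -99.826 - 8.3333*I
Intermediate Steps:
H = -1/12 (H = (⅓)*(-¼) = -1/12 ≈ -0.083333)
((H + √(1 - 5))*Z(2))² = ((-1/12 + √(1 - 5))*(-5))² = ((-1/12 + √(-4))*(-5))² = ((-1/12 + 2*I)*(-5))² = (5/12 - 10*I)²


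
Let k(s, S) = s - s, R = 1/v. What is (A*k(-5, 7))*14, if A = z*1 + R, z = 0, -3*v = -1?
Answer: 0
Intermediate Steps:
v = ⅓ (v = -⅓*(-1) = ⅓ ≈ 0.33333)
R = 3 (R = 1/(⅓) = 3)
k(s, S) = 0
A = 3 (A = 0*1 + 3 = 0 + 3 = 3)
(A*k(-5, 7))*14 = (3*0)*14 = 0*14 = 0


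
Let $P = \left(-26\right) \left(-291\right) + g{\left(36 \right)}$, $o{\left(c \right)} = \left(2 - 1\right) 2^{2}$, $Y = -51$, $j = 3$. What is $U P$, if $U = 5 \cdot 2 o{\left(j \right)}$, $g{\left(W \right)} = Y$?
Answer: $300600$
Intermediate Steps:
$o{\left(c \right)} = 4$ ($o{\left(c \right)} = 1 \cdot 4 = 4$)
$g{\left(W \right)} = -51$
$U = 40$ ($U = 5 \cdot 2 \cdot 4 = 10 \cdot 4 = 40$)
$P = 7515$ ($P = \left(-26\right) \left(-291\right) - 51 = 7566 - 51 = 7515$)
$U P = 40 \cdot 7515 = 300600$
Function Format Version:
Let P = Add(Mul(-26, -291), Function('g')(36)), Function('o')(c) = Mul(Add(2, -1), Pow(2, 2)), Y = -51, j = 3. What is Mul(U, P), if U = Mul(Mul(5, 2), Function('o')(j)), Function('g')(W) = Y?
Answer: 300600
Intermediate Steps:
Function('o')(c) = 4 (Function('o')(c) = Mul(1, 4) = 4)
Function('g')(W) = -51
U = 40 (U = Mul(Mul(5, 2), 4) = Mul(10, 4) = 40)
P = 7515 (P = Add(Mul(-26, -291), -51) = Add(7566, -51) = 7515)
Mul(U, P) = Mul(40, 7515) = 300600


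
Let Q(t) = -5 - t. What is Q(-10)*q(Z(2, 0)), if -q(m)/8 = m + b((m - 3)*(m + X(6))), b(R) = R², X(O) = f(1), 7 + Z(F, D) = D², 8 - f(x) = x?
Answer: 280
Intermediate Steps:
f(x) = 8 - x
Z(F, D) = -7 + D²
X(O) = 7 (X(O) = 8 - 1*1 = 8 - 1 = 7)
q(m) = -8*m - 8*(-3 + m)²*(7 + m)² (q(m) = -8*(m + ((m - 3)*(m + 7))²) = -8*(m + ((-3 + m)*(7 + m))²) = -8*(m + (-3 + m)²*(7 + m)²) = -8*m - 8*(-3 + m)²*(7 + m)²)
Q(-10)*q(Z(2, 0)) = (-5 - 1*(-10))*(-8*(-7 + 0²) - 8*(-21 + (-7 + 0²)² + 4*(-7 + 0²))²) = (-5 + 10)*(-8*(-7 + 0) - 8*(-21 + (-7 + 0)² + 4*(-7 + 0))²) = 5*(-8*(-7) - 8*(-21 + (-7)² + 4*(-7))²) = 5*(56 - 8*(-21 + 49 - 28)²) = 5*(56 - 8*0²) = 5*(56 - 8*0) = 5*(56 + 0) = 5*56 = 280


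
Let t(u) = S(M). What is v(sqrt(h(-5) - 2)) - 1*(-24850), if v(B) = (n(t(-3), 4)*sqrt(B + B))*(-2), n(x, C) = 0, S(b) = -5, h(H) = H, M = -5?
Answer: 24850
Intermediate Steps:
t(u) = -5
v(B) = 0 (v(B) = (0*sqrt(B + B))*(-2) = (0*sqrt(2*B))*(-2) = (0*(sqrt(2)*sqrt(B)))*(-2) = 0*(-2) = 0)
v(sqrt(h(-5) - 2)) - 1*(-24850) = 0 - 1*(-24850) = 0 + 24850 = 24850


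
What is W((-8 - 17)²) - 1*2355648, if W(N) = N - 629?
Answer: -2355652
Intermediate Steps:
W(N) = -629 + N
W((-8 - 17)²) - 1*2355648 = (-629 + (-8 - 17)²) - 1*2355648 = (-629 + (-25)²) - 2355648 = (-629 + 625) - 2355648 = -4 - 2355648 = -2355652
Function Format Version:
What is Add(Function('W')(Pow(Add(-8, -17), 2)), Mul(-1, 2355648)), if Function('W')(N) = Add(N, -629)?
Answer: -2355652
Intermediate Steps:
Function('W')(N) = Add(-629, N)
Add(Function('W')(Pow(Add(-8, -17), 2)), Mul(-1, 2355648)) = Add(Add(-629, Pow(Add(-8, -17), 2)), Mul(-1, 2355648)) = Add(Add(-629, Pow(-25, 2)), -2355648) = Add(Add(-629, 625), -2355648) = Add(-4, -2355648) = -2355652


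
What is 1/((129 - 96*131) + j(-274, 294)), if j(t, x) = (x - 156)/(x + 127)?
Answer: -421/5240049 ≈ -8.0343e-5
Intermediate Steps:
j(t, x) = (-156 + x)/(127 + x)
1/((129 - 96*131) + j(-274, 294)) = 1/((129 - 96*131) + (-156 + 294)/(127 + 294)) = 1/((129 - 12576) + 138/421) = 1/(-12447 + (1/421)*138) = 1/(-12447 + 138/421) = 1/(-5240049/421) = -421/5240049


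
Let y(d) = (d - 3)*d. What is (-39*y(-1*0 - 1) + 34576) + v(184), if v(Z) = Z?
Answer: 34604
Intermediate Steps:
y(d) = d*(-3 + d) (y(d) = (-3 + d)*d = d*(-3 + d))
(-39*y(-1*0 - 1) + 34576) + v(184) = (-39*(-1*0 - 1)*(-3 + (-1*0 - 1)) + 34576) + 184 = (-39*(0 - 1)*(-3 + (0 - 1)) + 34576) + 184 = (-(-39)*(-3 - 1) + 34576) + 184 = (-(-39)*(-4) + 34576) + 184 = (-39*4 + 34576) + 184 = (-156 + 34576) + 184 = 34420 + 184 = 34604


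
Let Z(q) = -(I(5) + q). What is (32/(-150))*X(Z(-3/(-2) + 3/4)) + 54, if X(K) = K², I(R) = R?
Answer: 3209/75 ≈ 42.787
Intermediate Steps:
Z(q) = -5 - q (Z(q) = -(5 + q) = -5 - q)
(32/(-150))*X(Z(-3/(-2) + 3/4)) + 54 = (32/(-150))*(-5 - (-3/(-2) + 3/4))² + 54 = (32*(-1/150))*(-5 - (-3*(-½) + 3*(¼)))² + 54 = -16*(-5 - (3/2 + ¾))²/75 + 54 = -16*(-5 - 1*9/4)²/75 + 54 = -16*(-5 - 9/4)²/75 + 54 = -16*(-29/4)²/75 + 54 = -16/75*841/16 + 54 = -841/75 + 54 = 3209/75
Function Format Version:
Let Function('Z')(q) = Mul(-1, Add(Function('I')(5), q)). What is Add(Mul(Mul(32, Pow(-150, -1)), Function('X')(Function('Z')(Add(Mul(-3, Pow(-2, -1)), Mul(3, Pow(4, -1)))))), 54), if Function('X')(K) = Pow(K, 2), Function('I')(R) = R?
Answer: Rational(3209, 75) ≈ 42.787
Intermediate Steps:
Function('Z')(q) = Add(-5, Mul(-1, q)) (Function('Z')(q) = Mul(-1, Add(5, q)) = Add(-5, Mul(-1, q)))
Add(Mul(Mul(32, Pow(-150, -1)), Function('X')(Function('Z')(Add(Mul(-3, Pow(-2, -1)), Mul(3, Pow(4, -1)))))), 54) = Add(Mul(Mul(32, Pow(-150, -1)), Pow(Add(-5, Mul(-1, Add(Mul(-3, Pow(-2, -1)), Mul(3, Pow(4, -1))))), 2)), 54) = Add(Mul(Mul(32, Rational(-1, 150)), Pow(Add(-5, Mul(-1, Add(Mul(-3, Rational(-1, 2)), Mul(3, Rational(1, 4))))), 2)), 54) = Add(Mul(Rational(-16, 75), Pow(Add(-5, Mul(-1, Add(Rational(3, 2), Rational(3, 4)))), 2)), 54) = Add(Mul(Rational(-16, 75), Pow(Add(-5, Mul(-1, Rational(9, 4))), 2)), 54) = Add(Mul(Rational(-16, 75), Pow(Add(-5, Rational(-9, 4)), 2)), 54) = Add(Mul(Rational(-16, 75), Pow(Rational(-29, 4), 2)), 54) = Add(Mul(Rational(-16, 75), Rational(841, 16)), 54) = Add(Rational(-841, 75), 54) = Rational(3209, 75)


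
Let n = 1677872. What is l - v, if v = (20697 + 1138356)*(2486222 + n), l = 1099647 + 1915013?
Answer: -4826402628322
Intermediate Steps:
l = 3014660
v = 4826405642982 (v = (20697 + 1138356)*(2486222 + 1677872) = 1159053*4164094 = 4826405642982)
l - v = 3014660 - 1*4826405642982 = 3014660 - 4826405642982 = -4826402628322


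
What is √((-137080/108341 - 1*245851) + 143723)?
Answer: 2*I*√299692514724562/108341 ≈ 319.58*I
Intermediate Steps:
√((-137080/108341 - 1*245851) + 143723) = √((-137080*1/108341 - 245851) + 143723) = √((-137080/108341 - 245851) + 143723) = √(-26635880271/108341 + 143723) = √(-11064786728/108341) = 2*I*√299692514724562/108341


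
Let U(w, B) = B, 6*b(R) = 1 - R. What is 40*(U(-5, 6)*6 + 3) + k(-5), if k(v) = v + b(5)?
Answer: 4663/3 ≈ 1554.3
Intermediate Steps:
b(R) = ⅙ - R/6 (b(R) = (1 - R)/6 = ⅙ - R/6)
k(v) = -⅔ + v (k(v) = v + (⅙ - ⅙*5) = v + (⅙ - ⅚) = v - ⅔ = -⅔ + v)
40*(U(-5, 6)*6 + 3) + k(-5) = 40*(6*6 + 3) + (-⅔ - 5) = 40*(36 + 3) - 17/3 = 40*39 - 17/3 = 1560 - 17/3 = 4663/3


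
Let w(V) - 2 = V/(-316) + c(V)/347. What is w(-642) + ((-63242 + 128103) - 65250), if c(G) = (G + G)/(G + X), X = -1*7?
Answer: -13697769603/35582074 ≈ -384.96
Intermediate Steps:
X = -7
c(G) = 2*G/(-7 + G) (c(G) = (G + G)/(G - 7) = (2*G)/(-7 + G) = 2*G/(-7 + G))
w(V) = 2 - V/316 + 2*V/(347*(-7 + V)) (w(V) = 2 + (V/(-316) + (2*V/(-7 + V))/347) = 2 + (V*(-1/316) + (2*V/(-7 + V))*(1/347)) = 2 + (-V/316 + 2*V/(347*(-7 + V))) = 2 - V/316 + 2*V/(347*(-7 + V)))
w(-642) + ((-63242 + 128103) - 65250) = (-1535128 - 347*(-642)² + 222365*(-642))/(109652*(-7 - 642)) + ((-63242 + 128103) - 65250) = (1/109652)*(-1535128 - 347*412164 - 142758330)/(-649) + (64861 - 65250) = (1/109652)*(-1/649)*(-1535128 - 143020908 - 142758330) - 389 = (1/109652)*(-1/649)*(-287314366) - 389 = 143657183/35582074 - 389 = -13697769603/35582074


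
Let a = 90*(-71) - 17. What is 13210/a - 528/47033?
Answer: -624688826/301340431 ≈ -2.0730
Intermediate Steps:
a = -6407 (a = -6390 - 17 = -6407)
13210/a - 528/47033 = 13210/(-6407) - 528/47033 = 13210*(-1/6407) - 528*1/47033 = -13210/6407 - 528/47033 = -624688826/301340431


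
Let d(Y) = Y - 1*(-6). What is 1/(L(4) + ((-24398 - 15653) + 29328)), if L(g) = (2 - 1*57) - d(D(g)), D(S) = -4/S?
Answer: -1/10783 ≈ -9.2739e-5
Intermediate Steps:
d(Y) = 6 + Y (d(Y) = Y + 6 = 6 + Y)
L(g) = -61 + 4/g (L(g) = (2 - 1*57) - (6 - 4/g) = (2 - 57) + (-6 + 4/g) = -55 + (-6 + 4/g) = -61 + 4/g)
1/(L(4) + ((-24398 - 15653) + 29328)) = 1/((-61 + 4/4) + ((-24398 - 15653) + 29328)) = 1/((-61 + 4*(1/4)) + (-40051 + 29328)) = 1/((-61 + 1) - 10723) = 1/(-60 - 10723) = 1/(-10783) = -1/10783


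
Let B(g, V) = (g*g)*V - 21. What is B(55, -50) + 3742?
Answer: -147529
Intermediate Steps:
B(g, V) = -21 + V*g² (B(g, V) = g²*V - 21 = V*g² - 21 = -21 + V*g²)
B(55, -50) + 3742 = (-21 - 50*55²) + 3742 = (-21 - 50*3025) + 3742 = (-21 - 151250) + 3742 = -151271 + 3742 = -147529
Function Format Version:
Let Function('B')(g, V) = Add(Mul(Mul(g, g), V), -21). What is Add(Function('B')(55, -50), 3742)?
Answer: -147529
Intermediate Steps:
Function('B')(g, V) = Add(-21, Mul(V, Pow(g, 2))) (Function('B')(g, V) = Add(Mul(Pow(g, 2), V), -21) = Add(Mul(V, Pow(g, 2)), -21) = Add(-21, Mul(V, Pow(g, 2))))
Add(Function('B')(55, -50), 3742) = Add(Add(-21, Mul(-50, Pow(55, 2))), 3742) = Add(Add(-21, Mul(-50, 3025)), 3742) = Add(Add(-21, -151250), 3742) = Add(-151271, 3742) = -147529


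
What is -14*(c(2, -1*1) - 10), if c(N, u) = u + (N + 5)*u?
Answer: 252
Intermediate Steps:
c(N, u) = u + u*(5 + N) (c(N, u) = u + (5 + N)*u = u + u*(5 + N))
-14*(c(2, -1*1) - 10) = -14*((-1*1)*(6 + 2) - 10) = -14*(-1*8 - 10) = -14*(-8 - 10) = -14*(-18) = 252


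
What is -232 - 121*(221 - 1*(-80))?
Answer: -36653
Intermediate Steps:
-232 - 121*(221 - 1*(-80)) = -232 - 121*(221 + 80) = -232 - 121*301 = -232 - 36421 = -36653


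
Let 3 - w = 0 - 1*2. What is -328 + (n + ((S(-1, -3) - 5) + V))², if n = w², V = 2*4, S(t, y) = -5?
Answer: 201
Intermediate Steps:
V = 8
w = 5 (w = 3 - (0 - 1*2) = 3 - (0 - 2) = 3 - 1*(-2) = 3 + 2 = 5)
n = 25 (n = 5² = 25)
-328 + (n + ((S(-1, -3) - 5) + V))² = -328 + (25 + ((-5 - 5) + 8))² = -328 + (25 + (-10 + 8))² = -328 + (25 - 2)² = -328 + 23² = -328 + 529 = 201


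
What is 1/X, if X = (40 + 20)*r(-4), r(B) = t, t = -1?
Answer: -1/60 ≈ -0.016667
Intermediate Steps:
r(B) = -1
X = -60 (X = (40 + 20)*(-1) = 60*(-1) = -60)
1/X = 1/(-60) = -1/60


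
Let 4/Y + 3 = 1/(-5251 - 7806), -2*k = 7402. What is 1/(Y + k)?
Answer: -9793/36256950 ≈ -0.00027010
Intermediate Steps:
k = -3701 (k = -½*7402 = -3701)
Y = -13057/9793 (Y = 4/(-3 + 1/(-5251 - 7806)) = 4/(-3 + 1/(-13057)) = 4/(-3 - 1/13057) = 4/(-39172/13057) = 4*(-13057/39172) = -13057/9793 ≈ -1.3333)
1/(Y + k) = 1/(-13057/9793 - 3701) = 1/(-36256950/9793) = -9793/36256950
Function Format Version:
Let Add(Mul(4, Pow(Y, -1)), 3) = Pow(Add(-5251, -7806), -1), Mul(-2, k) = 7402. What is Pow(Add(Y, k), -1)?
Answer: Rational(-9793, 36256950) ≈ -0.00027010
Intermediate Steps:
k = -3701 (k = Mul(Rational(-1, 2), 7402) = -3701)
Y = Rational(-13057, 9793) (Y = Mul(4, Pow(Add(-3, Pow(Add(-5251, -7806), -1)), -1)) = Mul(4, Pow(Add(-3, Pow(-13057, -1)), -1)) = Mul(4, Pow(Add(-3, Rational(-1, 13057)), -1)) = Mul(4, Pow(Rational(-39172, 13057), -1)) = Mul(4, Rational(-13057, 39172)) = Rational(-13057, 9793) ≈ -1.3333)
Pow(Add(Y, k), -1) = Pow(Add(Rational(-13057, 9793), -3701), -1) = Pow(Rational(-36256950, 9793), -1) = Rational(-9793, 36256950)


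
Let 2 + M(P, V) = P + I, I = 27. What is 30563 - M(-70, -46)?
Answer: 30608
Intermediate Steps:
M(P, V) = 25 + P (M(P, V) = -2 + (P + 27) = -2 + (27 + P) = 25 + P)
30563 - M(-70, -46) = 30563 - (25 - 70) = 30563 - 1*(-45) = 30563 + 45 = 30608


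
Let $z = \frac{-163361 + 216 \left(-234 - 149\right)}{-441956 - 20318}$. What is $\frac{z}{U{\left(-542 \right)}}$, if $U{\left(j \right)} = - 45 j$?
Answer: $\frac{246089}{11274862860} \approx 2.1826 \cdot 10^{-5}$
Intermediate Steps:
$z = \frac{246089}{462274}$ ($z = \frac{-163361 + 216 \left(-383\right)}{-462274} = \left(-163361 - 82728\right) \left(- \frac{1}{462274}\right) = \left(-246089\right) \left(- \frac{1}{462274}\right) = \frac{246089}{462274} \approx 0.53234$)
$\frac{z}{U{\left(-542 \right)}} = \frac{246089}{462274 \left(\left(-45\right) \left(-542\right)\right)} = \frac{246089}{462274 \cdot 24390} = \frac{246089}{462274} \cdot \frac{1}{24390} = \frac{246089}{11274862860}$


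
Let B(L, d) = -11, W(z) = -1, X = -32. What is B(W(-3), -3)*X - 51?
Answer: 301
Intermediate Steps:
B(W(-3), -3)*X - 51 = -11*(-32) - 51 = 352 - 51 = 301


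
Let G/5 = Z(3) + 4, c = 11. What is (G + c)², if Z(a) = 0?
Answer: 961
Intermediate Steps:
G = 20 (G = 5*(0 + 4) = 5*4 = 20)
(G + c)² = (20 + 11)² = 31² = 961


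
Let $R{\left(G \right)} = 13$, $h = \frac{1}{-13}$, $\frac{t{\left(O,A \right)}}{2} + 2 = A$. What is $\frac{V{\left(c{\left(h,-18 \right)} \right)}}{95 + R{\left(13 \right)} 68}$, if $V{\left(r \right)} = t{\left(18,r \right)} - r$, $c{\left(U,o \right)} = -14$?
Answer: $- \frac{18}{979} \approx -0.018386$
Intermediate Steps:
$t{\left(O,A \right)} = -4 + 2 A$
$h = - \frac{1}{13} \approx -0.076923$
$V{\left(r \right)} = -4 + r$ ($V{\left(r \right)} = \left(-4 + 2 r\right) - r = -4 + r$)
$\frac{V{\left(c{\left(h,-18 \right)} \right)}}{95 + R{\left(13 \right)} 68} = \frac{-4 - 14}{95 + 13 \cdot 68} = - \frac{18}{95 + 884} = - \frac{18}{979}$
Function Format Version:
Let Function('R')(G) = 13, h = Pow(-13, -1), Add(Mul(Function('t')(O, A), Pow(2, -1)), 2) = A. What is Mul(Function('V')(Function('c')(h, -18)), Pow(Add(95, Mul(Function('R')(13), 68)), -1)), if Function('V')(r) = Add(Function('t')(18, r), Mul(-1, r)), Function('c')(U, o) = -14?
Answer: Rational(-18, 979) ≈ -0.018386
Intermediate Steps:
Function('t')(O, A) = Add(-4, Mul(2, A))
h = Rational(-1, 13) ≈ -0.076923
Function('V')(r) = Add(-4, r) (Function('V')(r) = Add(Add(-4, Mul(2, r)), Mul(-1, r)) = Add(-4, r))
Mul(Function('V')(Function('c')(h, -18)), Pow(Add(95, Mul(Function('R')(13), 68)), -1)) = Mul(Add(-4, -14), Pow(Add(95, Mul(13, 68)), -1)) = Mul(-18, Pow(Add(95, 884), -1)) = Mul(-18, Pow(979, -1)) = Mul(-18, Rational(1, 979)) = Rational(-18, 979)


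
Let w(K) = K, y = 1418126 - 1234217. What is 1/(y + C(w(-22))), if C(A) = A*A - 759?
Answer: 1/183634 ≈ 5.4456e-6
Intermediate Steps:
y = 183909
C(A) = -759 + A² (C(A) = A² - 759 = -759 + A²)
1/(y + C(w(-22))) = 1/(183909 + (-759 + (-22)²)) = 1/(183909 + (-759 + 484)) = 1/(183909 - 275) = 1/183634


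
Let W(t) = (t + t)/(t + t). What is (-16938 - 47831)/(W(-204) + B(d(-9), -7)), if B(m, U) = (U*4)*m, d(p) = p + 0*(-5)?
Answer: -64769/253 ≈ -256.00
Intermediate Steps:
d(p) = p (d(p) = p + 0 = p)
W(t) = 1 (W(t) = (2*t)/((2*t)) = (2*t)*(1/(2*t)) = 1)
B(m, U) = 4*U*m (B(m, U) = (4*U)*m = 4*U*m)
(-16938 - 47831)/(W(-204) + B(d(-9), -7)) = (-16938 - 47831)/(1 + 4*(-7)*(-9)) = -64769/(1 + 252) = -64769/253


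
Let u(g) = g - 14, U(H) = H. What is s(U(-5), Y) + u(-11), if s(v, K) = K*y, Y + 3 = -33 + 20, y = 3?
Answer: -73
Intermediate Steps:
u(g) = -14 + g
Y = -16 (Y = -3 + (-33 + 20) = -3 - 13 = -16)
s(v, K) = 3*K (s(v, K) = K*3 = 3*K)
s(U(-5), Y) + u(-11) = 3*(-16) + (-14 - 11) = -48 - 25 = -73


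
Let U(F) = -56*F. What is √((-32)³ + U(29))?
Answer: 2*I*√8598 ≈ 185.45*I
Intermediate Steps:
√((-32)³ + U(29)) = √((-32)³ - 56*29) = √(-32768 - 1624) = √(-34392) = 2*I*√8598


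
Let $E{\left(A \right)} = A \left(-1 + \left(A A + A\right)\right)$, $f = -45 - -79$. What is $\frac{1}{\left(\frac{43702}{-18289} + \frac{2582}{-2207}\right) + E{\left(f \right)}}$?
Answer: $\frac{40363823}{1631604236086} \approx 2.4739 \cdot 10^{-5}$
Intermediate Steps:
$f = 34$ ($f = -45 + 79 = 34$)
$E{\left(A \right)} = A \left(-1 + A + A^{2}\right)$ ($E{\left(A \right)} = A \left(-1 + \left(A^{2} + A\right)\right) = A \left(-1 + \left(A + A^{2}\right)\right) = A \left(-1 + A + A^{2}\right)$)
$\frac{1}{\left(\frac{43702}{-18289} + \frac{2582}{-2207}\right) + E{\left(f \right)}} = \frac{1}{\left(\frac{43702}{-18289} + \frac{2582}{-2207}\right) + 34 \left(-1 + 34 + 34^{2}\right)} = \frac{1}{\left(43702 \left(- \frac{1}{18289}\right) + 2582 \left(- \frac{1}{2207}\right)\right) + 34 \left(-1 + 34 + 1156\right)} = \frac{1}{\left(- \frac{43702}{18289} - \frac{2582}{2207}\right) + 34 \cdot 1189} = \frac{1}{- \frac{143672512}{40363823} + 40426} = \frac{1}{\frac{1631604236086}{40363823}} = \frac{40363823}{1631604236086}$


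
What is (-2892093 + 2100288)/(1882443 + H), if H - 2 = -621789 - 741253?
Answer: -791805/519403 ≈ -1.5245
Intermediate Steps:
H = -1363040 (H = 2 + (-621789 - 741253) = 2 - 1363042 = -1363040)
(-2892093 + 2100288)/(1882443 + H) = (-2892093 + 2100288)/(1882443 - 1363040) = -791805/519403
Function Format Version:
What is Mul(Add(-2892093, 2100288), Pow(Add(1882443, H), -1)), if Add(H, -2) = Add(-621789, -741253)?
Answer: Rational(-791805, 519403) ≈ -1.5245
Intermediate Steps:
H = -1363040 (H = Add(2, Add(-621789, -741253)) = Add(2, -1363042) = -1363040)
Mul(Add(-2892093, 2100288), Pow(Add(1882443, H), -1)) = Mul(Add(-2892093, 2100288), Pow(Add(1882443, -1363040), -1)) = Mul(-791805, Pow(519403, -1)) = Mul(-791805, Rational(1, 519403)) = Rational(-791805, 519403)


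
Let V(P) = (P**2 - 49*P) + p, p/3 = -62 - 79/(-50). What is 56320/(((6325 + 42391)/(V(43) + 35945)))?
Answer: 2499604096/60895 ≈ 41048.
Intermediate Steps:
p = -9063/50 (p = 3*(-62 - 79/(-50)) = 3*(-62 - 79*(-1/50)) = 3*(-62 + 79/50) = 3*(-3021/50) = -9063/50 ≈ -181.26)
V(P) = -9063/50 + P**2 - 49*P (V(P) = (P**2 - 49*P) - 9063/50 = -9063/50 + P**2 - 49*P)
56320/(((6325 + 42391)/(V(43) + 35945))) = 56320/(((6325 + 42391)/((-9063/50 + 43**2 - 49*43) + 35945))) = 56320/((48716/((-9063/50 + 1849 - 2107) + 35945))) = 56320/((48716/(-21963/50 + 35945))) = 56320/((48716/(1775287/50))) = 56320/((48716*(50/1775287))) = 56320/(2435800/1775287) = 56320*(1775287/2435800) = 2499604096/60895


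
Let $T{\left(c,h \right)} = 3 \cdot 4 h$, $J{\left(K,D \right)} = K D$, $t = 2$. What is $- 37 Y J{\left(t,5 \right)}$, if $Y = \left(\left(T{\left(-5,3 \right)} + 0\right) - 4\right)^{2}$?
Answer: $-378880$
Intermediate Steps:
$J{\left(K,D \right)} = D K$
$T{\left(c,h \right)} = 12 h$
$Y = 1024$ ($Y = \left(\left(12 \cdot 3 + 0\right) - 4\right)^{2} = \left(\left(36 + 0\right) - 4\right)^{2} = \left(36 - 4\right)^{2} = 32^{2} = 1024$)
$- 37 Y J{\left(t,5 \right)} = \left(-37\right) 1024 \cdot 5 \cdot 2 = \left(-37888\right) 10 = -378880$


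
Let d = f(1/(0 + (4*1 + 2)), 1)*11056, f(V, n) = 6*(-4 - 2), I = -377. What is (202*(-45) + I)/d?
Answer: 9467/398016 ≈ 0.023785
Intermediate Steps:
f(V, n) = -36 (f(V, n) = 6*(-6) = -36)
d = -398016 (d = -36*11056 = -398016)
(202*(-45) + I)/d = (202*(-45) - 377)/(-398016) = (-9090 - 377)*(-1/398016) = -9467*(-1/398016) = 9467/398016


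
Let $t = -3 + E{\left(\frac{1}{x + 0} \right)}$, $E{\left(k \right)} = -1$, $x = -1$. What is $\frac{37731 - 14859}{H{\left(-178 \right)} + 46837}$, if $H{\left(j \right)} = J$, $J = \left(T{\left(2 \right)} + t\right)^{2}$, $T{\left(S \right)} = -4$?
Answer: $\frac{22872}{46901} \approx 0.48767$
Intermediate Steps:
$t = -4$ ($t = -3 - 1 = -4$)
$J = 64$ ($J = \left(-4 - 4\right)^{2} = \left(-8\right)^{2} = 64$)
$H{\left(j \right)} = 64$
$\frac{37731 - 14859}{H{\left(-178 \right)} + 46837} = \frac{37731 - 14859}{64 + 46837} = \frac{22872}{46901}$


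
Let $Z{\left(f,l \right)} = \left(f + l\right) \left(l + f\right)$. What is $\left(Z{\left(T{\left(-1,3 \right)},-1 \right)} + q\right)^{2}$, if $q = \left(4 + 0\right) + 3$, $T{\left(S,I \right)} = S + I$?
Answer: $64$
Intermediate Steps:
$T{\left(S,I \right)} = I + S$
$Z{\left(f,l \right)} = \left(f + l\right)^{2}$ ($Z{\left(f,l \right)} = \left(f + l\right) \left(f + l\right) = \left(f + l\right)^{2}$)
$q = 7$ ($q = 4 + 3 = 7$)
$\left(Z{\left(T{\left(-1,3 \right)},-1 \right)} + q\right)^{2} = \left(\left(\left(3 - 1\right) - 1\right)^{2} + 7\right)^{2} = \left(\left(2 - 1\right)^{2} + 7\right)^{2} = \left(1^{2} + 7\right)^{2} = \left(1 + 7\right)^{2} = 8^{2} = 64$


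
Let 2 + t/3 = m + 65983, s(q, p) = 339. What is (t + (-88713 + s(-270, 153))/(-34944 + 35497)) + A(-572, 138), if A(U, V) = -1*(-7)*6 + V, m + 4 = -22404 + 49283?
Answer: 154059270/553 ≈ 2.7859e+5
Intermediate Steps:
m = 26875 (m = -4 + (-22404 + 49283) = -4 + 26879 = 26875)
t = 278568 (t = -6 + 3*(26875 + 65983) = -6 + 3*92858 = -6 + 278574 = 278568)
A(U, V) = 42 + V (A(U, V) = 7*6 + V = 42 + V)
(t + (-88713 + s(-270, 153))/(-34944 + 35497)) + A(-572, 138) = (278568 + (-88713 + 339)/(-34944 + 35497)) + (42 + 138) = (278568 - 88374/553) + 180 = 153959730/553 + 180 = 154059270/553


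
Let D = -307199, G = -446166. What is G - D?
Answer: -138967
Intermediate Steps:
G - D = -446166 - 1*(-307199) = -446166 + 307199 = -138967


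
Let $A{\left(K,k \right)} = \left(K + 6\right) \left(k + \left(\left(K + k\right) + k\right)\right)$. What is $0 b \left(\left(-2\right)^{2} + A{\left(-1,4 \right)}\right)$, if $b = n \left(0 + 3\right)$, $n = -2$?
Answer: $0$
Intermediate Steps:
$b = -6$ ($b = - 2 \left(0 + 3\right) = \left(-2\right) 3 = -6$)
$A{\left(K,k \right)} = \left(6 + K\right) \left(K + 3 k\right)$ ($A{\left(K,k \right)} = \left(6 + K\right) \left(k + \left(K + 2 k\right)\right) = \left(6 + K\right) \left(K + 3 k\right)$)
$0 b \left(\left(-2\right)^{2} + A{\left(-1,4 \right)}\right) = 0 \left(-6\right) \left(\left(-2\right)^{2} + \left(\left(-1\right)^{2} + 6 \left(-1\right) + 18 \cdot 4 + 3 \left(-1\right) 4\right)\right) = 0 \left(4 + \left(1 - 6 + 72 - 12\right)\right) = 0 \left(4 + 55\right) = 0 \cdot 59 = 0$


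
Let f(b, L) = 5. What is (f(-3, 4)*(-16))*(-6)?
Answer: 480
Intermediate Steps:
(f(-3, 4)*(-16))*(-6) = (5*(-16))*(-6) = -80*(-6) = 480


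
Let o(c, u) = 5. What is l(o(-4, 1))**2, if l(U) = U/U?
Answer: 1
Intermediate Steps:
l(U) = 1
l(o(-4, 1))**2 = 1**2 = 1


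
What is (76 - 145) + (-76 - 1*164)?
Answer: -309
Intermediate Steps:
(76 - 145) + (-76 - 1*164) = -69 + (-76 - 164) = -69 - 240 = -309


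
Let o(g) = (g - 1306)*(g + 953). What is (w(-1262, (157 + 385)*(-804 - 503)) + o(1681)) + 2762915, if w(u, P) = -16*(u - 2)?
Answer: 3770889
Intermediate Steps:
o(g) = (-1306 + g)*(953 + g)
w(u, P) = 32 - 16*u (w(u, P) = -16*(-2 + u) = 32 - 16*u)
(w(-1262, (157 + 385)*(-804 - 503)) + o(1681)) + 2762915 = ((32 - 16*(-1262)) + (-1244618 + 1681**2 - 353*1681)) + 2762915 = ((32 + 20192) + (-1244618 + 2825761 - 593393)) + 2762915 = (20224 + 987750) + 2762915 = 1007974 + 2762915 = 3770889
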